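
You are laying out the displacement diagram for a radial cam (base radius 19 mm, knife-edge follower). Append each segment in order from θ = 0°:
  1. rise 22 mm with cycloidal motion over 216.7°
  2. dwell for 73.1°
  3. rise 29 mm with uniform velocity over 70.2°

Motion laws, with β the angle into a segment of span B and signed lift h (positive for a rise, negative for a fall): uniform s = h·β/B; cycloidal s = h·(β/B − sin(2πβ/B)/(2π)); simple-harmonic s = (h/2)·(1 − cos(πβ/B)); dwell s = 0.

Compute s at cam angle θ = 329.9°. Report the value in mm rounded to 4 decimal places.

seg 1 [0°–216.7°] cycloidal, h=22: full span → s += 22 → s = 22.0000
seg 2 [216.7°–289.8°] dwell: s stays 22.0000
seg 3 [289.8°–360°] uniform, h=29: θ=329.9° here. β=40.1, B=70.2. 29·40.1/70.2 = 16.5655 → s = 38.5655

38.5655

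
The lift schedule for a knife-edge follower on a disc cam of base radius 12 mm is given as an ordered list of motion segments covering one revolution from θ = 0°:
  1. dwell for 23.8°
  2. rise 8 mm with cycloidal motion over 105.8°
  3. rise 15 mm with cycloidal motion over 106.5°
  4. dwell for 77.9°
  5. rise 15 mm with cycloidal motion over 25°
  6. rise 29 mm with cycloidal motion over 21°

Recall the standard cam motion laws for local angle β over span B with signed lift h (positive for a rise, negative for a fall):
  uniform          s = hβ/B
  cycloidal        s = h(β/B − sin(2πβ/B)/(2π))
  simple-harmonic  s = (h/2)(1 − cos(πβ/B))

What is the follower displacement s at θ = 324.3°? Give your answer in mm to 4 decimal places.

seg 1 [0°–23.8°] dwell: s stays 0.0000
seg 2 [23.8°–129.6°] cycloidal, h=8: full span → s += 8 → s = 8.0000
seg 3 [129.6°–236.1°] cycloidal, h=15: full span → s += 15 → s = 23.0000
seg 4 [236.1°–314°] dwell: s stays 23.0000
seg 5 [314°–339°] cycloidal, h=15: θ=324.3° here. β=10.3, B=25. 15·(0.4120 − sin(2π·0.4120)/(2π)) = 4.9262 → s = 27.9262

27.9262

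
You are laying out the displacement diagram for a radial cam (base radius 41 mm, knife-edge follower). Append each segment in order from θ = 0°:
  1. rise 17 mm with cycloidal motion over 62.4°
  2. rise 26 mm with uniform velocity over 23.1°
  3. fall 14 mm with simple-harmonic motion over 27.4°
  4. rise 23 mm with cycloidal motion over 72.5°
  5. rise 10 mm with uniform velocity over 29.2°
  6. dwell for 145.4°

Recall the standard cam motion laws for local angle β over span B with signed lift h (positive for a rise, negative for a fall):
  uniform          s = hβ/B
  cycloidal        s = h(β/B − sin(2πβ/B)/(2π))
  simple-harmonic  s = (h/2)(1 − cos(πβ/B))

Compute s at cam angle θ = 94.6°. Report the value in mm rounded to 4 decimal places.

seg 1 [0°–62.4°] cycloidal, h=17: full span → s += 17 → s = 17.0000
seg 2 [62.4°–85.5°] uniform, h=26: full span → s += 26 → s = 43.0000
seg 3 [85.5°–112.9°] simple-harmonic, h=-14: θ=94.6° here. β=9.1, B=27.4. -14/2·(1 − cos(π·0.3321)) = -3.4769 → s = 39.5231

39.5231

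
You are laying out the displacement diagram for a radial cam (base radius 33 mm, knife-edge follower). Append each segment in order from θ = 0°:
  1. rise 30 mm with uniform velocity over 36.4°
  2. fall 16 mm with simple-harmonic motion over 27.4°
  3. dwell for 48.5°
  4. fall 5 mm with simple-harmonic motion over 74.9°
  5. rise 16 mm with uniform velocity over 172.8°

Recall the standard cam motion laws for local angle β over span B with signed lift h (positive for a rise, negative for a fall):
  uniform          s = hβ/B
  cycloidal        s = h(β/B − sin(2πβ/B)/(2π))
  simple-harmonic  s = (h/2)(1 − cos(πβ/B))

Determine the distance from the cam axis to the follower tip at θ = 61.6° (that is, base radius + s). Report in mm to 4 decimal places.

seg 1 [0°–36.4°] uniform, h=30: full span → s += 30 → s = 30.0000
seg 2 [36.4°–63.8°] simple-harmonic, h=-16: θ=61.6° here. β=25.2, B=27.4. -16/2·(1 − cos(π·0.9197)) = -15.7468 → s = 14.2532
radial distance = base radius + s = 33 + 14.2532 = 47.2532

47.2532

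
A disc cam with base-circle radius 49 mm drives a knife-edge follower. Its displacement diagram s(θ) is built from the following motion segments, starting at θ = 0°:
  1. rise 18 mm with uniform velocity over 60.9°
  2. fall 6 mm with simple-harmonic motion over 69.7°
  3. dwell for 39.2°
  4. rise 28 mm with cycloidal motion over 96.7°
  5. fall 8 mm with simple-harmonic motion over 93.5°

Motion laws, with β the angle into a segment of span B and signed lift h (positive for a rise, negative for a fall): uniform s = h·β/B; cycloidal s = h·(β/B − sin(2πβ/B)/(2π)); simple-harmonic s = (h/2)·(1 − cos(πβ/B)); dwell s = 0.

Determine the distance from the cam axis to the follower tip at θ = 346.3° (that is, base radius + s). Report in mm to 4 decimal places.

seg 1 [0°–60.9°] uniform, h=18: full span → s += 18 → s = 18.0000
seg 2 [60.9°–130.6°] simple-harmonic, h=-6: full span → s += -6 → s = 12.0000
seg 3 [130.6°–169.8°] dwell: s stays 12.0000
seg 4 [169.8°–266.5°] cycloidal, h=28: full span → s += 28 → s = 40.0000
seg 5 [266.5°–360°] simple-harmonic, h=-8: θ=346.3° here. β=79.8, B=93.5. -8/2·(1 − cos(π·0.8535)) = -7.5836 → s = 32.4164
radial distance = base radius + s = 49 + 32.4164 = 81.4164

81.4164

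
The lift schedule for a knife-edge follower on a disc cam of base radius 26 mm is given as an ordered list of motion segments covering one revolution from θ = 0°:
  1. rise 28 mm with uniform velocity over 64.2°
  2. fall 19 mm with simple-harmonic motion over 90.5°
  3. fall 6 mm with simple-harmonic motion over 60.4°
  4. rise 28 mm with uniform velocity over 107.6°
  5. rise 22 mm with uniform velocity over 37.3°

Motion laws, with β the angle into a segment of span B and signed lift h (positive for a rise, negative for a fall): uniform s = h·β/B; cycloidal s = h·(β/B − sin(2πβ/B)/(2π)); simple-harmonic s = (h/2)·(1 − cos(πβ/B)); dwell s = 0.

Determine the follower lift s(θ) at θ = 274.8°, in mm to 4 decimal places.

seg 1 [0°–64.2°] uniform, h=28: full span → s += 28 → s = 28.0000
seg 2 [64.2°–154.7°] simple-harmonic, h=-19: full span → s += -19 → s = 9.0000
seg 3 [154.7°–215.1°] simple-harmonic, h=-6: full span → s += -6 → s = 3.0000
seg 4 [215.1°–322.7°] uniform, h=28: θ=274.8° here. β=59.7, B=107.6. 28·59.7/107.6 = 15.5353 → s = 18.5353

18.5353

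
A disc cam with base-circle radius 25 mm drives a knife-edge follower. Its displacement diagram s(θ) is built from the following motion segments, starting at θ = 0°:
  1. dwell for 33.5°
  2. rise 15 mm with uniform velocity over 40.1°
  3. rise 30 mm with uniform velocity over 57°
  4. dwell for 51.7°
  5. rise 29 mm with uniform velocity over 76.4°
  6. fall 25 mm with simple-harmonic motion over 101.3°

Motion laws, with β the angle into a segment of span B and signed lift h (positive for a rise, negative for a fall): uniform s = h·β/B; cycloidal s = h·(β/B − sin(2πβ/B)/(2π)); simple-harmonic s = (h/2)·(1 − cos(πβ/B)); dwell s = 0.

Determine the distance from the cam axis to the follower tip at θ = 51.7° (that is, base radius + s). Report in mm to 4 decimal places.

seg 1 [0°–33.5°] dwell: s stays 0.0000
seg 2 [33.5°–73.6°] uniform, h=15: θ=51.7° here. β=18.2, B=40.1. 15·18.2/40.1 = 6.8080 → s = 6.8080
radial distance = base radius + s = 25 + 6.8080 = 31.8080

31.8080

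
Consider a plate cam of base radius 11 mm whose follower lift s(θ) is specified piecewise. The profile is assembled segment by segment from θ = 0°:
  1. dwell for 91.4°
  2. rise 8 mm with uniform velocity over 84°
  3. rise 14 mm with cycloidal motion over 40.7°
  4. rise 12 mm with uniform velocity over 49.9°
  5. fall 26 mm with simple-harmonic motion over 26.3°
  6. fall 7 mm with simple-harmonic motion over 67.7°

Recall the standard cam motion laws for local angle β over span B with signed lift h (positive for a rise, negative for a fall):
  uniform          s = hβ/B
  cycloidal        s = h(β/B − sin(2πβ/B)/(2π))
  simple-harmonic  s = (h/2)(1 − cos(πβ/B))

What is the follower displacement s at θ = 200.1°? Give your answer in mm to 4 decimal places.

seg 1 [0°–91.4°] dwell: s stays 0.0000
seg 2 [91.4°–175.4°] uniform, h=8: full span → s += 8 → s = 8.0000
seg 3 [175.4°–216.1°] cycloidal, h=14: θ=200.1° here. β=24.7, B=40.7. 14·(0.6069 − sin(2π·0.6069)/(2π)) = 9.8827 → s = 17.8827

17.8827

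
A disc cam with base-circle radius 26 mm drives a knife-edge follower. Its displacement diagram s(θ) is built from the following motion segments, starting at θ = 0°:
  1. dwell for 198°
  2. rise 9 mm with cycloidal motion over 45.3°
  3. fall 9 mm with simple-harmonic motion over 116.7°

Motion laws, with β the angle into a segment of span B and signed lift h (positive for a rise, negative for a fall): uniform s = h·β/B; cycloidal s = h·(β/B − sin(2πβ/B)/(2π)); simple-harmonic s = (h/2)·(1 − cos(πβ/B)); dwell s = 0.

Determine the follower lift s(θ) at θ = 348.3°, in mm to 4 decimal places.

seg 1 [0°–198°] dwell: s stays 0.0000
seg 2 [198°–243.3°] cycloidal, h=9: full span → s += 9 → s = 9.0000
seg 3 [243.3°–360°] simple-harmonic, h=-9: θ=348.3° here. β=105, B=116.7. -9/2·(1 − cos(π·0.8997)) = -8.7786 → s = 0.2214

0.2214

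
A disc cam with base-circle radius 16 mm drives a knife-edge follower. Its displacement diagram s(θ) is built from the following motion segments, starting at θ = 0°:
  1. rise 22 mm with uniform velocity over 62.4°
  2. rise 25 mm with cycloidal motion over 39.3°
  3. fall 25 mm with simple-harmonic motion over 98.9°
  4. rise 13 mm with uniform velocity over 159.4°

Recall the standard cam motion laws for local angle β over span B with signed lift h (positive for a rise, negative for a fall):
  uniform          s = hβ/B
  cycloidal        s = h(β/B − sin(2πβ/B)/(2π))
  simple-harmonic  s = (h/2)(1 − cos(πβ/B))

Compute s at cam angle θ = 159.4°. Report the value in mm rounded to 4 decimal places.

seg 1 [0°–62.4°] uniform, h=22: full span → s += 22 → s = 22.0000
seg 2 [62.4°–101.7°] cycloidal, h=25: full span → s += 25 → s = 47.0000
seg 3 [101.7°–200.6°] simple-harmonic, h=-25: θ=159.4° here. β=57.7, B=98.9. -25/2·(1 − cos(π·0.5834)) = -15.7384 → s = 31.2616

31.2616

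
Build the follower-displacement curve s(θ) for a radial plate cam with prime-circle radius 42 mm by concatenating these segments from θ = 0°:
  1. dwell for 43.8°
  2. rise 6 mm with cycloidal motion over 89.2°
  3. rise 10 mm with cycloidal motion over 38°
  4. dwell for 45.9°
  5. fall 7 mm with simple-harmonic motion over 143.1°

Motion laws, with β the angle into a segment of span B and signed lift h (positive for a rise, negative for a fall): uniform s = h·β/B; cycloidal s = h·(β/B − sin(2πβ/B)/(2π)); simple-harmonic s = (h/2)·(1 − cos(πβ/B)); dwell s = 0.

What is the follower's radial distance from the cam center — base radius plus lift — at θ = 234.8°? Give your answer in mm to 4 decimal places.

seg 1 [0°–43.8°] dwell: s stays 0.0000
seg 2 [43.8°–133°] cycloidal, h=6: full span → s += 6 → s = 6.0000
seg 3 [133°–171°] cycloidal, h=10: full span → s += 10 → s = 16.0000
seg 4 [171°–216.9°] dwell: s stays 16.0000
seg 5 [216.9°–360°] simple-harmonic, h=-7: θ=234.8° here. β=17.9, B=143.1. -7/2·(1 − cos(π·0.1251)) = -0.2668 → s = 15.7332
radial distance = base radius + s = 42 + 15.7332 = 57.7332

57.7332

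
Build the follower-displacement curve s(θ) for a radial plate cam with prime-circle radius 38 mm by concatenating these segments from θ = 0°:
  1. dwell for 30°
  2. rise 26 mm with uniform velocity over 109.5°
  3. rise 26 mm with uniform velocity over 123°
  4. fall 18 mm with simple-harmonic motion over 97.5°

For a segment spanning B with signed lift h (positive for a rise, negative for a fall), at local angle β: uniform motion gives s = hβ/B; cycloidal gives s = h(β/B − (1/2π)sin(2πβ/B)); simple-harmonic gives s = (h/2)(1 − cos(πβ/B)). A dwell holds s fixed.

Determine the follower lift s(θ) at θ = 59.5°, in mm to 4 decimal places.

seg 1 [0°–30°] dwell: s stays 0.0000
seg 2 [30°–139.5°] uniform, h=26: θ=59.5° here. β=29.5, B=109.5. 26·29.5/109.5 = 7.0046 → s = 7.0046

7.0046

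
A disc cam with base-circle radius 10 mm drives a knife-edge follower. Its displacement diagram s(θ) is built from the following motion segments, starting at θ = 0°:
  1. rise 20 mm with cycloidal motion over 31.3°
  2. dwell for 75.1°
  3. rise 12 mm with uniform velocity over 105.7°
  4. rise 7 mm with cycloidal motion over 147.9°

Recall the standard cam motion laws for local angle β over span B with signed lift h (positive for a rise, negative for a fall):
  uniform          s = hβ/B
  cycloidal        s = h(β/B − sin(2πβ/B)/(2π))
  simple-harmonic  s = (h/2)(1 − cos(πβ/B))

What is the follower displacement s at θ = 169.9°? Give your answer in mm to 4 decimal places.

seg 1 [0°–31.3°] cycloidal, h=20: full span → s += 20 → s = 20.0000
seg 2 [31.3°–106.4°] dwell: s stays 20.0000
seg 3 [106.4°–212.1°] uniform, h=12: θ=169.9° here. β=63.5, B=105.7. 12·63.5/105.7 = 7.2091 → s = 27.2091

27.2091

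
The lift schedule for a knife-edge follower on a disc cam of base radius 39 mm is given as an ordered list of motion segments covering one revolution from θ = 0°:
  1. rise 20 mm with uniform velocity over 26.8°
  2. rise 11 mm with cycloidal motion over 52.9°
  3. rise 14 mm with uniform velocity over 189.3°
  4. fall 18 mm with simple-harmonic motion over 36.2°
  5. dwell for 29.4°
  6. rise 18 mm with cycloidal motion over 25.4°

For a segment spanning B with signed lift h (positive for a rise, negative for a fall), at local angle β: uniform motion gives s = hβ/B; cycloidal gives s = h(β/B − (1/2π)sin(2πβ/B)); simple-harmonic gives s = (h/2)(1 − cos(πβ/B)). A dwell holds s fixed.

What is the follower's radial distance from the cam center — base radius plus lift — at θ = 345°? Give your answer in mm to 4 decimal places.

seg 1 [0°–26.8°] uniform, h=20: full span → s += 20 → s = 20.0000
seg 2 [26.8°–79.7°] cycloidal, h=11: full span → s += 11 → s = 31.0000
seg 3 [79.7°–269°] uniform, h=14: full span → s += 14 → s = 45.0000
seg 4 [269°–305.2°] simple-harmonic, h=-18: full span → s += -18 → s = 27.0000
seg 5 [305.2°–334.6°] dwell: s stays 27.0000
seg 6 [334.6°–360°] cycloidal, h=18: θ=345° here. β=10.4, B=25.4. 18·(0.4094 − sin(2π·0.4094)/(2π)) = 5.8267 → s = 32.8267
radial distance = base radius + s = 39 + 32.8267 = 71.8267

71.8267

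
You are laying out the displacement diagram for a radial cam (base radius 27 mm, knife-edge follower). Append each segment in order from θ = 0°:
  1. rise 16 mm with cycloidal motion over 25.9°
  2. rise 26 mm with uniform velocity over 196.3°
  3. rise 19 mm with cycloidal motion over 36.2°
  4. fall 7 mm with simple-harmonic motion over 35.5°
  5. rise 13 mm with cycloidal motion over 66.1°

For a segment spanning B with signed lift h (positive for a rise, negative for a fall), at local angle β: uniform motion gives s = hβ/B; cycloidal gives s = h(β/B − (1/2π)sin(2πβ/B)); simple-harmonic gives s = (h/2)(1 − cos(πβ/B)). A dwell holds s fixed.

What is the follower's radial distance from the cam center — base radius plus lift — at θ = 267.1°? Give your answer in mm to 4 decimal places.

seg 1 [0°–25.9°] cycloidal, h=16: full span → s += 16 → s = 16.0000
seg 2 [25.9°–222.2°] uniform, h=26: full span → s += 26 → s = 42.0000
seg 3 [222.2°–258.4°] cycloidal, h=19: full span → s += 19 → s = 61.0000
seg 4 [258.4°–293.9°] simple-harmonic, h=-7: θ=267.1° here. β=8.7, B=35.5. -7/2·(1 − cos(π·0.2451)) = -0.9871 → s = 60.0129
radial distance = base radius + s = 27 + 60.0129 = 87.0129

87.0129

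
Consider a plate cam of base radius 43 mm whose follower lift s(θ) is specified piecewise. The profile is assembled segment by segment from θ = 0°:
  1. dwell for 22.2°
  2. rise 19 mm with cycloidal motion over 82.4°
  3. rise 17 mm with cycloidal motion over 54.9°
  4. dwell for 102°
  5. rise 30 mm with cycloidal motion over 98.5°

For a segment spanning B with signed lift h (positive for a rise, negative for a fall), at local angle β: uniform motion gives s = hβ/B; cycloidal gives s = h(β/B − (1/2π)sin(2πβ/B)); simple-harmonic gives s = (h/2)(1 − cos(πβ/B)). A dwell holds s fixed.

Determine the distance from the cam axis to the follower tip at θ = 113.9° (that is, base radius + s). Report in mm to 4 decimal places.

seg 1 [0°–22.2°] dwell: s stays 0.0000
seg 2 [22.2°–104.6°] cycloidal, h=19: full span → s += 19 → s = 19.0000
seg 3 [104.6°–159.5°] cycloidal, h=17: θ=113.9° here. β=9.3, B=54.9. 17·(0.1694 − sin(2π·0.1694)/(2π)) = 0.5138 → s = 19.5138
radial distance = base radius + s = 43 + 19.5138 = 62.5138

62.5138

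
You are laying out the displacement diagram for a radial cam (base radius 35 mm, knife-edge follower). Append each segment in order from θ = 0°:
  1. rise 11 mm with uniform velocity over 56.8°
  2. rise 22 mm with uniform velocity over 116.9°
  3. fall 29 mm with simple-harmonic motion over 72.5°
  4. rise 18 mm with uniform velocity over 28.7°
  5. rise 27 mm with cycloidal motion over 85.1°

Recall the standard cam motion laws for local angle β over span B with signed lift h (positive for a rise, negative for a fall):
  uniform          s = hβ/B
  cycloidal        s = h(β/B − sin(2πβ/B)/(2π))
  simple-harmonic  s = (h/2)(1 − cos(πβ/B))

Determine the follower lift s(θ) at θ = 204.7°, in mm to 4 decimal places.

seg 1 [0°–56.8°] uniform, h=11: full span → s += 11 → s = 11.0000
seg 2 [56.8°–173.7°] uniform, h=22: full span → s += 22 → s = 33.0000
seg 3 [173.7°–246.2°] simple-harmonic, h=-29: θ=204.7° here. β=31, B=72.5. -29/2·(1 − cos(π·0.4276)) = -11.2297 → s = 21.7703

21.7703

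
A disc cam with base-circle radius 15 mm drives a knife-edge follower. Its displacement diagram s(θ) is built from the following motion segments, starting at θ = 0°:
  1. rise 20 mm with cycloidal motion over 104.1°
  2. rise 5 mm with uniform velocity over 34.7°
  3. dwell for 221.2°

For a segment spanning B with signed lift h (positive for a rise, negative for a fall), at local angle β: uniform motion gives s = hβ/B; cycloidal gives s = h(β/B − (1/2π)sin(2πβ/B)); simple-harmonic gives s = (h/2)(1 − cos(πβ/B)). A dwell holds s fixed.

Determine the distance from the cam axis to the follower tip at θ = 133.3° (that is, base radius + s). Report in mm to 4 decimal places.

seg 1 [0°–104.1°] cycloidal, h=20: full span → s += 20 → s = 20.0000
seg 2 [104.1°–138.8°] uniform, h=5: θ=133.3° here. β=29.2, B=34.7. 5·29.2/34.7 = 4.2075 → s = 24.2075
radial distance = base radius + s = 15 + 24.2075 = 39.2075

39.2075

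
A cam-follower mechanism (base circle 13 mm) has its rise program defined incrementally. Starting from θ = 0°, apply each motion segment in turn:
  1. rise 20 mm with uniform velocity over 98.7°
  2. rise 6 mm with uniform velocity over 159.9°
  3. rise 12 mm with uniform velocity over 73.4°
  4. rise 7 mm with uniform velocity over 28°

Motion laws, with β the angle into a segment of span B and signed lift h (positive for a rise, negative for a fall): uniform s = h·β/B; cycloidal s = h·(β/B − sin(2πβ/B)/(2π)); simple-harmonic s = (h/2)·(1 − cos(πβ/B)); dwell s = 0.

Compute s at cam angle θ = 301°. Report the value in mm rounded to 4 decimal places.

seg 1 [0°–98.7°] uniform, h=20: full span → s += 20 → s = 20.0000
seg 2 [98.7°–258.6°] uniform, h=6: full span → s += 6 → s = 26.0000
seg 3 [258.6°–332°] uniform, h=12: θ=301° here. β=42.4, B=73.4. 12·42.4/73.4 = 6.9319 → s = 32.9319

32.9319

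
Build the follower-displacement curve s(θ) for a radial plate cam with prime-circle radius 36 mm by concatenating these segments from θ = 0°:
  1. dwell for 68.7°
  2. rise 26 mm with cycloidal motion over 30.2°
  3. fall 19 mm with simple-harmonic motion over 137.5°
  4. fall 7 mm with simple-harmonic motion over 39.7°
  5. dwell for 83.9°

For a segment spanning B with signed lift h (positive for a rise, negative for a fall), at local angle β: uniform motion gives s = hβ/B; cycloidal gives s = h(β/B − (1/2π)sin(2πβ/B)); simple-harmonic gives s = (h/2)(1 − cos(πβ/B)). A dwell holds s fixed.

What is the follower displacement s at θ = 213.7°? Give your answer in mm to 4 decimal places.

seg 1 [0°–68.7°] dwell: s stays 0.0000
seg 2 [68.7°–98.9°] cycloidal, h=26: full span → s += 26 → s = 26.0000
seg 3 [98.9°–236.4°] simple-harmonic, h=-19: θ=213.7° here. β=114.8, B=137.5. -19/2·(1 − cos(π·0.8349)) = -17.7507 → s = 8.2493

8.2493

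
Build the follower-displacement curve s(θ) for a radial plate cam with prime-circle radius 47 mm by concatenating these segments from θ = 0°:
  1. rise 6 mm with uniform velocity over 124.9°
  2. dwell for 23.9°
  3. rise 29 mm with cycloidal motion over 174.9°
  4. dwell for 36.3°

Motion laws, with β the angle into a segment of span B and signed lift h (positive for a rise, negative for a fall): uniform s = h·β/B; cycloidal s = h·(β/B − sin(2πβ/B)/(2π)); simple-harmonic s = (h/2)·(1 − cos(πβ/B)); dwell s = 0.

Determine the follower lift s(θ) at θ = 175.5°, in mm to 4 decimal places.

seg 1 [0°–124.9°] uniform, h=6: full span → s += 6 → s = 6.0000
seg 2 [124.9°–148.8°] dwell: s stays 6.0000
seg 3 [148.8°–323.7°] cycloidal, h=29: θ=175.5° here. β=26.7, B=174.9. 29·(0.1527 − sin(2π·0.1527)/(2π)) = 0.6483 → s = 6.6483

6.6483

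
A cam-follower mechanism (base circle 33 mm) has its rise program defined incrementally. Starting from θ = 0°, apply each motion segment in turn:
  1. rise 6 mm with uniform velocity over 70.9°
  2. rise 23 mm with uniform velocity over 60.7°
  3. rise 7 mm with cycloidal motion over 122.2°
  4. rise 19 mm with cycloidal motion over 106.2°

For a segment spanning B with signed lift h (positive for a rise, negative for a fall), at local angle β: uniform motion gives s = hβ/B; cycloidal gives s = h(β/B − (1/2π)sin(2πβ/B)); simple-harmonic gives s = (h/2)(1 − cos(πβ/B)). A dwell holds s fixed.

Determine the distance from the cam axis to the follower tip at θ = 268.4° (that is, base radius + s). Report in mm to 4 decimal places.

seg 1 [0°–70.9°] uniform, h=6: full span → s += 6 → s = 6.0000
seg 2 [70.9°–131.6°] uniform, h=23: full span → s += 23 → s = 29.0000
seg 3 [131.6°–253.8°] cycloidal, h=7: full span → s += 7 → s = 36.0000
seg 4 [253.8°–360°] cycloidal, h=19: θ=268.4° here. β=14.6, B=106.2. 19·(0.1375 − sin(2π·0.1375)/(2π)) = 0.3129 → s = 36.3129
radial distance = base radius + s = 33 + 36.3129 = 69.3129

69.3129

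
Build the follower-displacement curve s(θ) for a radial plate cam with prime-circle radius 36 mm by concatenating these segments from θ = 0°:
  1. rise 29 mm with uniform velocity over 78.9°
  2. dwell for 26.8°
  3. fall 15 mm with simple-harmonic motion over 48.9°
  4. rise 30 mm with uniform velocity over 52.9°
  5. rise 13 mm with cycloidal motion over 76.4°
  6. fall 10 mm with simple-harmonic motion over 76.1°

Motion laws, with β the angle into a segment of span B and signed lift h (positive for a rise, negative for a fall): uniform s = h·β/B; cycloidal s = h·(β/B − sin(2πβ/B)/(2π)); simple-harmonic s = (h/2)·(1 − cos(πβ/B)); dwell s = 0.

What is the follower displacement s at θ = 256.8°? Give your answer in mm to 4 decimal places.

seg 1 [0°–78.9°] uniform, h=29: full span → s += 29 → s = 29.0000
seg 2 [78.9°–105.7°] dwell: s stays 29.0000
seg 3 [105.7°–154.6°] simple-harmonic, h=-15: full span → s += -15 → s = 14.0000
seg 4 [154.6°–207.5°] uniform, h=30: full span → s += 30 → s = 44.0000
seg 5 [207.5°–283.9°] cycloidal, h=13: θ=256.8° here. β=49.3, B=76.4. 13·(0.6453 − sin(2π·0.6453)/(2π)) = 10.0259 → s = 54.0259

54.0259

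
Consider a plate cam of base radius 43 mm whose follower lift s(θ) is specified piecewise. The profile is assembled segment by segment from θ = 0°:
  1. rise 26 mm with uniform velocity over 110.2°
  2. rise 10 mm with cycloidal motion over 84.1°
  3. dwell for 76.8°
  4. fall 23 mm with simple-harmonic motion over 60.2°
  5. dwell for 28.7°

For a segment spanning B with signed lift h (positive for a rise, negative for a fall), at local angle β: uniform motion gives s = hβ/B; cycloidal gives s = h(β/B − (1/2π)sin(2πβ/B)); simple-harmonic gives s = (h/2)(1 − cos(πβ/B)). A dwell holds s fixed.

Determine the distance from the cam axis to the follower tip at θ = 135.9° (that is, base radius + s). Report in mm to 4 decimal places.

seg 1 [0°–110.2°] uniform, h=26: full span → s += 26 → s = 26.0000
seg 2 [110.2°–194.3°] cycloidal, h=10: θ=135.9° here. β=25.7, B=84.1. 10·(0.3056 − sin(2π·0.3056)/(2π)) = 1.5604 → s = 27.5604
radial distance = base radius + s = 43 + 27.5604 = 70.5604

70.5604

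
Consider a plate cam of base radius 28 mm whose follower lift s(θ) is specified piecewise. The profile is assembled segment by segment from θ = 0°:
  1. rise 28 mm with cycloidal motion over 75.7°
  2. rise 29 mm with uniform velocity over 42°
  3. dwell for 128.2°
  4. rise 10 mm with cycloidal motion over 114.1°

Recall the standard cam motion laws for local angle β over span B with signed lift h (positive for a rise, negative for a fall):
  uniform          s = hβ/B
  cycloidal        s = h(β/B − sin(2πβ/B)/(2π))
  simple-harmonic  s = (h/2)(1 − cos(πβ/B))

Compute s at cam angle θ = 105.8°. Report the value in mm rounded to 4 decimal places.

seg 1 [0°–75.7°] cycloidal, h=28: full span → s += 28 → s = 28.0000
seg 2 [75.7°–117.7°] uniform, h=29: θ=105.8° here. β=30.1, B=42. 29·30.1/42 = 20.7833 → s = 48.7833

48.7833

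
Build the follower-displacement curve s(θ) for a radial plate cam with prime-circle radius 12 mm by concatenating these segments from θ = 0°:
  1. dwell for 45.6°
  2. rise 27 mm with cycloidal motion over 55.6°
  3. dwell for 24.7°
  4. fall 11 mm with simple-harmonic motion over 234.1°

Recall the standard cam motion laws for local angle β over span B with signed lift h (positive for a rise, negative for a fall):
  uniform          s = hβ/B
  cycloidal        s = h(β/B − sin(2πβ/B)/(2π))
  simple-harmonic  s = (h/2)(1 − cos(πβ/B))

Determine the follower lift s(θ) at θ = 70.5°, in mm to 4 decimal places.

seg 1 [0°–45.6°] dwell: s stays 0.0000
seg 2 [45.6°–101.2°] cycloidal, h=27: θ=70.5° here. β=24.9, B=55.6. 27·(0.4478 − sin(2π·0.4478)/(2π)) = 10.7085 → s = 10.7085

10.7085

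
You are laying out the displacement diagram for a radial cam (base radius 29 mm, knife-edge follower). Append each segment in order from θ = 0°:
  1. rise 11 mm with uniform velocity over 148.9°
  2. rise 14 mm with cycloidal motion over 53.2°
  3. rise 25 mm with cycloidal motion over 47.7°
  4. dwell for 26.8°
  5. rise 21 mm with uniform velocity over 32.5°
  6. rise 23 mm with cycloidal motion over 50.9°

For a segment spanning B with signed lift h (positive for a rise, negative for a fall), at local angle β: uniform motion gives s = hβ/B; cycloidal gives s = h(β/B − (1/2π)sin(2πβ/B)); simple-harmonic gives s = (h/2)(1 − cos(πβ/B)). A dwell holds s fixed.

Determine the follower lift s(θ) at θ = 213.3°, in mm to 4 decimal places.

seg 1 [0°–148.9°] uniform, h=11: full span → s += 11 → s = 11.0000
seg 2 [148.9°–202.1°] cycloidal, h=14: full span → s += 14 → s = 25.0000
seg 3 [202.1°–249.8°] cycloidal, h=25: θ=213.3° here. β=11.2, B=47.7. 25·(0.2348 − sin(2π·0.2348)/(2π)) = 1.9093 → s = 26.9093

26.9093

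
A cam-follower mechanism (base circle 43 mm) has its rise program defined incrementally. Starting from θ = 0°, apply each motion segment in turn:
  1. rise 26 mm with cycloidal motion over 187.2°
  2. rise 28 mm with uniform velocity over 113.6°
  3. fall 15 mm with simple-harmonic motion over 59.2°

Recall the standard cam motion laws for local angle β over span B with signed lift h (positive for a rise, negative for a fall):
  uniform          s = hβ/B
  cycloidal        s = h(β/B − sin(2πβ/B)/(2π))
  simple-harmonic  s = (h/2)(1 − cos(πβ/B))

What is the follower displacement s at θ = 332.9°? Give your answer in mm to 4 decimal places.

seg 1 [0°–187.2°] cycloidal, h=26: full span → s += 26 → s = 26.0000
seg 2 [187.2°–300.8°] uniform, h=28: full span → s += 28 → s = 54.0000
seg 3 [300.8°–360°] simple-harmonic, h=-15: θ=332.9° here. β=32.1, B=59.2. -15/2·(1 − cos(π·0.5422)) = -8.4921 → s = 45.5079

45.5079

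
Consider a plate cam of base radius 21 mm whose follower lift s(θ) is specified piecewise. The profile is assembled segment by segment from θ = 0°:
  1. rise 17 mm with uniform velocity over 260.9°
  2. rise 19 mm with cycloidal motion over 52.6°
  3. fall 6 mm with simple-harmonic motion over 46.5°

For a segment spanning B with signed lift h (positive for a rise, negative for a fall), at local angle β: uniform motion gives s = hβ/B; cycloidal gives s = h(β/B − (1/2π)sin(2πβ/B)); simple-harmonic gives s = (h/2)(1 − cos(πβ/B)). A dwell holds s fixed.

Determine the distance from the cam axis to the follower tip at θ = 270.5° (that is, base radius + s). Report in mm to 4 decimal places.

seg 1 [0°–260.9°] uniform, h=17: full span → s += 17 → s = 17.0000
seg 2 [260.9°–313.5°] cycloidal, h=19: θ=270.5° here. β=9.6, B=52.6. 19·(0.1825 − sin(2π·0.1825)/(2π)) = 0.7116 → s = 17.7116
radial distance = base radius + s = 21 + 17.7116 = 38.7116

38.7116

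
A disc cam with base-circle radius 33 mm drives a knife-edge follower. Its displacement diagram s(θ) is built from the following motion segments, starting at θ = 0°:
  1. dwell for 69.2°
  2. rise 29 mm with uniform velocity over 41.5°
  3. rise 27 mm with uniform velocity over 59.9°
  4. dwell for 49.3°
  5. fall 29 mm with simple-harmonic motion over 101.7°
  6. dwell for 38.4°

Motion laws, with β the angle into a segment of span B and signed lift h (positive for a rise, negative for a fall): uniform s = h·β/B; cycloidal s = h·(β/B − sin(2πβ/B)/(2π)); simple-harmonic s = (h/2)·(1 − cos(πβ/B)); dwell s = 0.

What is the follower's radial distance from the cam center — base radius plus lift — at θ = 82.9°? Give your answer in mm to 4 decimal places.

seg 1 [0°–69.2°] dwell: s stays 0.0000
seg 2 [69.2°–110.7°] uniform, h=29: θ=82.9° here. β=13.7, B=41.5. 29·13.7/41.5 = 9.5735 → s = 9.5735
radial distance = base radius + s = 33 + 9.5735 = 42.5735

42.5735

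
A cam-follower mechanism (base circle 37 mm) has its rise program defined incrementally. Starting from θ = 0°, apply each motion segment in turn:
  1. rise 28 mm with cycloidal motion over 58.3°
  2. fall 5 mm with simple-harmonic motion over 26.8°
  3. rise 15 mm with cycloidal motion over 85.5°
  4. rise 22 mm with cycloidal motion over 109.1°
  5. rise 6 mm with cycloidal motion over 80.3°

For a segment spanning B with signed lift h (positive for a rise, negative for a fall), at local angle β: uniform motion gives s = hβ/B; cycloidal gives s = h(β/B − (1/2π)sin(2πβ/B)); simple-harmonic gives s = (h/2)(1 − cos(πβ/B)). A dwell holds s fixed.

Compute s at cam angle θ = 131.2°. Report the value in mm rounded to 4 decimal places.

seg 1 [0°–58.3°] cycloidal, h=28: full span → s += 28 → s = 28.0000
seg 2 [58.3°–85.1°] simple-harmonic, h=-5: full span → s += -5 → s = 23.0000
seg 3 [85.1°–170.6°] cycloidal, h=15: θ=131.2° here. β=46.1, B=85.5. 15·(0.5392 − sin(2π·0.5392)/(2π)) = 8.6695 → s = 31.6695

31.6695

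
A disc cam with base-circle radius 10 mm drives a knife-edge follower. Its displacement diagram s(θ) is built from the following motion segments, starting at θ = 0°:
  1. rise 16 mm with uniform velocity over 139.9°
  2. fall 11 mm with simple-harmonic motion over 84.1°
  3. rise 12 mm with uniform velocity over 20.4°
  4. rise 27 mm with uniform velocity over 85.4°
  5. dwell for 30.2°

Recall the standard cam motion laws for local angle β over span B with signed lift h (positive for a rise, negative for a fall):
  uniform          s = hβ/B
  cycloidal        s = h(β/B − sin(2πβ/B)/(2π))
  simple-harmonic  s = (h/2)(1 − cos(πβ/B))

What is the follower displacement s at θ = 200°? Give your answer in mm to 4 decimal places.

seg 1 [0°–139.9°] uniform, h=16: full span → s += 16 → s = 16.0000
seg 2 [139.9°–224°] simple-harmonic, h=-11: θ=200° here. β=60.1, B=84.1. -11/2·(1 − cos(π·0.7146)) = -8.9338 → s = 7.0662

7.0662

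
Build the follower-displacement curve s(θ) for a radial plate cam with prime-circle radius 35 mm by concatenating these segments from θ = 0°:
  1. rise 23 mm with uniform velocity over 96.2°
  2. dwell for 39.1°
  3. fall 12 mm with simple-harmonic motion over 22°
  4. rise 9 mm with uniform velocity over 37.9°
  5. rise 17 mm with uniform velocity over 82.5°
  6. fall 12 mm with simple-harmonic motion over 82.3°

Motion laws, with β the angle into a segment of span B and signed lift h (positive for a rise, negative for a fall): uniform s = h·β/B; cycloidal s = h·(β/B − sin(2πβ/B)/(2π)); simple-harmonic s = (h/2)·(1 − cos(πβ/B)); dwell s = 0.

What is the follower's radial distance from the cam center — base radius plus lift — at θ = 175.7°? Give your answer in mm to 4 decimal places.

seg 1 [0°–96.2°] uniform, h=23: full span → s += 23 → s = 23.0000
seg 2 [96.2°–135.3°] dwell: s stays 23.0000
seg 3 [135.3°–157.3°] simple-harmonic, h=-12: full span → s += -12 → s = 11.0000
seg 4 [157.3°–195.2°] uniform, h=9: θ=175.7° here. β=18.4, B=37.9. 9·18.4/37.9 = 4.3694 → s = 15.3694
radial distance = base radius + s = 35 + 15.3694 = 50.3694

50.3694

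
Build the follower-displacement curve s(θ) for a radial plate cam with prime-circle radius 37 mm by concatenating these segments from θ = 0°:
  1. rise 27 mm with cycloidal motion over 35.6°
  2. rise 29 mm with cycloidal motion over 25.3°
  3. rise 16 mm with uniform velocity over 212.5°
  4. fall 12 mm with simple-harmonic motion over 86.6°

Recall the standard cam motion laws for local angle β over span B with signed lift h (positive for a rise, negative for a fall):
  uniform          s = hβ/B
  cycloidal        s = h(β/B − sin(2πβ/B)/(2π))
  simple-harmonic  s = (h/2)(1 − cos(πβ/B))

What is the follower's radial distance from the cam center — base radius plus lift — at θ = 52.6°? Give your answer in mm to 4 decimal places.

seg 1 [0°–35.6°] cycloidal, h=27: full span → s += 27 → s = 27.0000
seg 2 [35.6°–60.9°] cycloidal, h=29: θ=52.6° here. β=17, B=25.3. 29·(0.6719 − sin(2π·0.6719)/(2π)) = 23.5575 → s = 50.5575
radial distance = base radius + s = 37 + 50.5575 = 87.5575

87.5575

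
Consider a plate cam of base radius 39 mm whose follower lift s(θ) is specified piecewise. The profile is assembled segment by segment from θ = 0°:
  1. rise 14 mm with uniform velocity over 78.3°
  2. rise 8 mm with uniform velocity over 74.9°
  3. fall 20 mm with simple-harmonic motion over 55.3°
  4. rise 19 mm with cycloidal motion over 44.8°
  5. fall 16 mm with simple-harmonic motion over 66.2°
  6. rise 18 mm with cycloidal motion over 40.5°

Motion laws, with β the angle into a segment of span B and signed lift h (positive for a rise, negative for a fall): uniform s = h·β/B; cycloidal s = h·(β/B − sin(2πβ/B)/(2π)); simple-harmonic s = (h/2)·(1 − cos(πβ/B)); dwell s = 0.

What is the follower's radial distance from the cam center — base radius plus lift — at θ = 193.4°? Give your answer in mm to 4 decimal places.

seg 1 [0°–78.3°] uniform, h=14: full span → s += 14 → s = 14.0000
seg 2 [78.3°–153.2°] uniform, h=8: full span → s += 8 → s = 22.0000
seg 3 [153.2°–208.5°] simple-harmonic, h=-20: θ=193.4° here. β=40.2, B=55.3. -20/2·(1 − cos(π·0.7269)) = -16.5408 → s = 5.4592
radial distance = base radius + s = 39 + 5.4592 = 44.4592

44.4592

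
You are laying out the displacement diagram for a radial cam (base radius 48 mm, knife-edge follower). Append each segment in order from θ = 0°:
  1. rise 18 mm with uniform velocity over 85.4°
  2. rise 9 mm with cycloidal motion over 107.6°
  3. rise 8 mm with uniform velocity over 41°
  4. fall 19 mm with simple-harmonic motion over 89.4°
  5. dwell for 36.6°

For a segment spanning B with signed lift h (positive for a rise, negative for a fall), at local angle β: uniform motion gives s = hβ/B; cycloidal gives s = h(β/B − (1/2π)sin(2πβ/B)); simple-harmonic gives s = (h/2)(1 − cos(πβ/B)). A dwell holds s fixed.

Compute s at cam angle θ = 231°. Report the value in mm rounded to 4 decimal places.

seg 1 [0°–85.4°] uniform, h=18: full span → s += 18 → s = 18.0000
seg 2 [85.4°–193°] cycloidal, h=9: full span → s += 9 → s = 27.0000
seg 3 [193°–234°] uniform, h=8: θ=231° here. β=38, B=41. 8·38/41 = 7.4146 → s = 34.4146

34.4146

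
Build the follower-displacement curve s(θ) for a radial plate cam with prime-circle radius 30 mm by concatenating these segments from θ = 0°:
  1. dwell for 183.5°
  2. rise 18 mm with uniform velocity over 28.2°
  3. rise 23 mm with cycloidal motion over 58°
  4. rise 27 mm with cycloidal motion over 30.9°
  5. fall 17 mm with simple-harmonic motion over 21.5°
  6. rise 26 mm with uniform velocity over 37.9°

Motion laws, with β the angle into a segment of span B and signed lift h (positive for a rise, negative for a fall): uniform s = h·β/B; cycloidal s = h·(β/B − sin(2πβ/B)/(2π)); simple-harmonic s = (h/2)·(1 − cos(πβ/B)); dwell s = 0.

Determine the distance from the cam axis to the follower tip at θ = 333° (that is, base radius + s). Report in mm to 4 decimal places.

seg 1 [0°–183.5°] dwell: s stays 0.0000
seg 2 [183.5°–211.7°] uniform, h=18: full span → s += 18 → s = 18.0000
seg 3 [211.7°–269.7°] cycloidal, h=23: full span → s += 23 → s = 41.0000
seg 4 [269.7°–300.6°] cycloidal, h=27: full span → s += 27 → s = 68.0000
seg 5 [300.6°–322.1°] simple-harmonic, h=-17: full span → s += -17 → s = 51.0000
seg 6 [322.1°–360°] uniform, h=26: θ=333° here. β=10.9, B=37.9. 26·10.9/37.9 = 7.4776 → s = 58.4776
radial distance = base radius + s = 30 + 58.4776 = 88.4776

88.4776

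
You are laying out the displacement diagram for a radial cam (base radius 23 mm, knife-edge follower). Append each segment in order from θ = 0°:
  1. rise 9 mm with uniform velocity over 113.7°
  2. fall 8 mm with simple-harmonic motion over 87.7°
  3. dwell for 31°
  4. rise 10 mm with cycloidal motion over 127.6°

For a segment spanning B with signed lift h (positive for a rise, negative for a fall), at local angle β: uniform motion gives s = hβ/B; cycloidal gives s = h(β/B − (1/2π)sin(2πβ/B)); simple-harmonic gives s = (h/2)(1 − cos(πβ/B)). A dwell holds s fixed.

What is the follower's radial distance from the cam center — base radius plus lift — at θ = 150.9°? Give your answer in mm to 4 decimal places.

seg 1 [0°–113.7°] uniform, h=9: full span → s += 9 → s = 9.0000
seg 2 [113.7°–201.4°] simple-harmonic, h=-8: θ=150.9° here. β=37.2, B=87.7. -8/2·(1 − cos(π·0.4242)) = -3.0561 → s = 5.9439
radial distance = base radius + s = 23 + 5.9439 = 28.9439

28.9439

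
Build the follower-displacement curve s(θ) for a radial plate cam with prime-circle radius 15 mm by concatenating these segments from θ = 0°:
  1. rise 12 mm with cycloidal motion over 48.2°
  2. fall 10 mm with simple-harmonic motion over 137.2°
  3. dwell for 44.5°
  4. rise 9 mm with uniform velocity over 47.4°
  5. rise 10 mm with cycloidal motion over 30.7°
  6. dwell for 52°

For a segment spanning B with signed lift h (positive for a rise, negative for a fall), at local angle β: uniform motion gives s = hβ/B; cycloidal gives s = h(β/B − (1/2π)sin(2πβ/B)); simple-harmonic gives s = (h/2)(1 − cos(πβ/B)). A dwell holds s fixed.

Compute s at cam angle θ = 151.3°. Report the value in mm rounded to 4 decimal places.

seg 1 [0°–48.2°] cycloidal, h=12: full span → s += 12 → s = 12.0000
seg 2 [48.2°–185.4°] simple-harmonic, h=-10: θ=151.3° here. β=103.1, B=137.2. -10/2·(1 − cos(π·0.7515)) = -8.5517 → s = 3.4483

3.4483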